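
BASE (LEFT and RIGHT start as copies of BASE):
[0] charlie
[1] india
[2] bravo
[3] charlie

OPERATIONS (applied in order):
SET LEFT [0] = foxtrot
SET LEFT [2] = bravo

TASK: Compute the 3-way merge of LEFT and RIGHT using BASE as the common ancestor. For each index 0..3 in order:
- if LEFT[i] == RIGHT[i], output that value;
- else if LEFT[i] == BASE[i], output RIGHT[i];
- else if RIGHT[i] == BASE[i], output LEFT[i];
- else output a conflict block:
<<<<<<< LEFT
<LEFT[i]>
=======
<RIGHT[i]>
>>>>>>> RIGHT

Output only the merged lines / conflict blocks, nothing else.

Final LEFT:  [foxtrot, india, bravo, charlie]
Final RIGHT: [charlie, india, bravo, charlie]
i=0: L=foxtrot, R=charlie=BASE -> take LEFT -> foxtrot
i=1: L=india R=india -> agree -> india
i=2: L=bravo R=bravo -> agree -> bravo
i=3: L=charlie R=charlie -> agree -> charlie

Answer: foxtrot
india
bravo
charlie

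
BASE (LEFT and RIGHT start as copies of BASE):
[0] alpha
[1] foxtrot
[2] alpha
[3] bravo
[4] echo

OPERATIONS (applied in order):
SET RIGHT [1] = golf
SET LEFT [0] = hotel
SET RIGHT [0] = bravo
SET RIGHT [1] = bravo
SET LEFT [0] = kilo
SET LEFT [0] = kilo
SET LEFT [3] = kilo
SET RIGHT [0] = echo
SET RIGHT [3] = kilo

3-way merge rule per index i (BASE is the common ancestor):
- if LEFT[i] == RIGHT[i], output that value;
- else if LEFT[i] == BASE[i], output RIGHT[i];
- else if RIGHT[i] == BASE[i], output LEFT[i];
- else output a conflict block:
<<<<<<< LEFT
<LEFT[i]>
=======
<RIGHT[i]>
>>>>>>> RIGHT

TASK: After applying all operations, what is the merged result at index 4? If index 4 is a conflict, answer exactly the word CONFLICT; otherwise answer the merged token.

Answer: echo

Derivation:
Final LEFT:  [kilo, foxtrot, alpha, kilo, echo]
Final RIGHT: [echo, bravo, alpha, kilo, echo]
i=0: BASE=alpha L=kilo R=echo all differ -> CONFLICT
i=1: L=foxtrot=BASE, R=bravo -> take RIGHT -> bravo
i=2: L=alpha R=alpha -> agree -> alpha
i=3: L=kilo R=kilo -> agree -> kilo
i=4: L=echo R=echo -> agree -> echo
Index 4 -> echo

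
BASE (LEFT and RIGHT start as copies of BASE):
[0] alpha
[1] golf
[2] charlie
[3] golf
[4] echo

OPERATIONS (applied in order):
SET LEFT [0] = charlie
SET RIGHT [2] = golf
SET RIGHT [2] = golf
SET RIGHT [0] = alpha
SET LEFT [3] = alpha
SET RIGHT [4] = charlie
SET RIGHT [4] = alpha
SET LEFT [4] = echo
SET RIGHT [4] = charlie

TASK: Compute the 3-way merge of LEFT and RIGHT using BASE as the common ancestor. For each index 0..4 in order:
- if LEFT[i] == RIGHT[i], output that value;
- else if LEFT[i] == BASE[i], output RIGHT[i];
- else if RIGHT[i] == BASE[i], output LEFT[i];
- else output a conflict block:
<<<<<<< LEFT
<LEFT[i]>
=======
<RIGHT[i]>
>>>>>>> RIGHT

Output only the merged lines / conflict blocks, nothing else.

Final LEFT:  [charlie, golf, charlie, alpha, echo]
Final RIGHT: [alpha, golf, golf, golf, charlie]
i=0: L=charlie, R=alpha=BASE -> take LEFT -> charlie
i=1: L=golf R=golf -> agree -> golf
i=2: L=charlie=BASE, R=golf -> take RIGHT -> golf
i=3: L=alpha, R=golf=BASE -> take LEFT -> alpha
i=4: L=echo=BASE, R=charlie -> take RIGHT -> charlie

Answer: charlie
golf
golf
alpha
charlie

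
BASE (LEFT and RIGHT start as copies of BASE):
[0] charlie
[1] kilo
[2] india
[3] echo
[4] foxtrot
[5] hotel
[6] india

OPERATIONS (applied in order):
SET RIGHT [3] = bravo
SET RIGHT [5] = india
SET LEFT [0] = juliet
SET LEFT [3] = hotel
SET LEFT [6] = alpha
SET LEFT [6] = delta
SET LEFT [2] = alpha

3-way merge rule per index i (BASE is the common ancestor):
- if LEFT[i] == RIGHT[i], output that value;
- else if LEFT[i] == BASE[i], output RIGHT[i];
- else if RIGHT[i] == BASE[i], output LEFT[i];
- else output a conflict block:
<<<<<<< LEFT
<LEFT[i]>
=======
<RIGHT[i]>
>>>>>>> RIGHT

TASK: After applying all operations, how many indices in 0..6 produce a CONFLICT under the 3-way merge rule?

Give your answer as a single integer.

Final LEFT:  [juliet, kilo, alpha, hotel, foxtrot, hotel, delta]
Final RIGHT: [charlie, kilo, india, bravo, foxtrot, india, india]
i=0: L=juliet, R=charlie=BASE -> take LEFT -> juliet
i=1: L=kilo R=kilo -> agree -> kilo
i=2: L=alpha, R=india=BASE -> take LEFT -> alpha
i=3: BASE=echo L=hotel R=bravo all differ -> CONFLICT
i=4: L=foxtrot R=foxtrot -> agree -> foxtrot
i=5: L=hotel=BASE, R=india -> take RIGHT -> india
i=6: L=delta, R=india=BASE -> take LEFT -> delta
Conflict count: 1

Answer: 1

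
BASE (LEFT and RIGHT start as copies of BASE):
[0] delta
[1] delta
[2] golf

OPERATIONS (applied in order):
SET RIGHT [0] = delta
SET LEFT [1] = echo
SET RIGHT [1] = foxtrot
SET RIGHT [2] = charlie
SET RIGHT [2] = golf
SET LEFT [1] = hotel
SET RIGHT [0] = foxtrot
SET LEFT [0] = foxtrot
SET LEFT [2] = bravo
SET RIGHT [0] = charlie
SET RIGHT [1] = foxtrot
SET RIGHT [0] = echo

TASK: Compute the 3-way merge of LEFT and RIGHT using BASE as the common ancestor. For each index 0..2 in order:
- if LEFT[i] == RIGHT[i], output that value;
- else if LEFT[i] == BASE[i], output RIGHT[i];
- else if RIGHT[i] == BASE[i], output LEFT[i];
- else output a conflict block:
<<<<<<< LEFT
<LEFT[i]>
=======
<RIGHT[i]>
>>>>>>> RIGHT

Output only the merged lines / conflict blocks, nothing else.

Answer: <<<<<<< LEFT
foxtrot
=======
echo
>>>>>>> RIGHT
<<<<<<< LEFT
hotel
=======
foxtrot
>>>>>>> RIGHT
bravo

Derivation:
Final LEFT:  [foxtrot, hotel, bravo]
Final RIGHT: [echo, foxtrot, golf]
i=0: BASE=delta L=foxtrot R=echo all differ -> CONFLICT
i=1: BASE=delta L=hotel R=foxtrot all differ -> CONFLICT
i=2: L=bravo, R=golf=BASE -> take LEFT -> bravo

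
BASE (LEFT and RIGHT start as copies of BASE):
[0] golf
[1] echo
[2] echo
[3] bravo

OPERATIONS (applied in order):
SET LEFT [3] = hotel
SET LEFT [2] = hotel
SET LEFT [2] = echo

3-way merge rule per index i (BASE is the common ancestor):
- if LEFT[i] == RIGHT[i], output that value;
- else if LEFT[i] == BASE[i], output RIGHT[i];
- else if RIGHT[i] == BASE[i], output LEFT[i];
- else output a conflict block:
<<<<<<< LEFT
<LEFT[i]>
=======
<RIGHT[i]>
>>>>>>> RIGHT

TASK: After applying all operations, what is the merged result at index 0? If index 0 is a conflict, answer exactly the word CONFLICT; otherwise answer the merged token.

Answer: golf

Derivation:
Final LEFT:  [golf, echo, echo, hotel]
Final RIGHT: [golf, echo, echo, bravo]
i=0: L=golf R=golf -> agree -> golf
i=1: L=echo R=echo -> agree -> echo
i=2: L=echo R=echo -> agree -> echo
i=3: L=hotel, R=bravo=BASE -> take LEFT -> hotel
Index 0 -> golf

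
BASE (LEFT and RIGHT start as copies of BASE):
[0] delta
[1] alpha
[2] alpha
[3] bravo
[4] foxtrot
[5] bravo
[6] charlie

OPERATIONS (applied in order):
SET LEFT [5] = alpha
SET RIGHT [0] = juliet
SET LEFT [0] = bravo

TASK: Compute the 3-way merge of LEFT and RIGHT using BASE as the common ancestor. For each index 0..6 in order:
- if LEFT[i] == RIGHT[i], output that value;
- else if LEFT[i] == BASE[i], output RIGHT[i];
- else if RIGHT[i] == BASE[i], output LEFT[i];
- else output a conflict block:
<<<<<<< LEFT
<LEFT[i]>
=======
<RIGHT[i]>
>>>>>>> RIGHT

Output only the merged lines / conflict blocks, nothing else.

Answer: <<<<<<< LEFT
bravo
=======
juliet
>>>>>>> RIGHT
alpha
alpha
bravo
foxtrot
alpha
charlie

Derivation:
Final LEFT:  [bravo, alpha, alpha, bravo, foxtrot, alpha, charlie]
Final RIGHT: [juliet, alpha, alpha, bravo, foxtrot, bravo, charlie]
i=0: BASE=delta L=bravo R=juliet all differ -> CONFLICT
i=1: L=alpha R=alpha -> agree -> alpha
i=2: L=alpha R=alpha -> agree -> alpha
i=3: L=bravo R=bravo -> agree -> bravo
i=4: L=foxtrot R=foxtrot -> agree -> foxtrot
i=5: L=alpha, R=bravo=BASE -> take LEFT -> alpha
i=6: L=charlie R=charlie -> agree -> charlie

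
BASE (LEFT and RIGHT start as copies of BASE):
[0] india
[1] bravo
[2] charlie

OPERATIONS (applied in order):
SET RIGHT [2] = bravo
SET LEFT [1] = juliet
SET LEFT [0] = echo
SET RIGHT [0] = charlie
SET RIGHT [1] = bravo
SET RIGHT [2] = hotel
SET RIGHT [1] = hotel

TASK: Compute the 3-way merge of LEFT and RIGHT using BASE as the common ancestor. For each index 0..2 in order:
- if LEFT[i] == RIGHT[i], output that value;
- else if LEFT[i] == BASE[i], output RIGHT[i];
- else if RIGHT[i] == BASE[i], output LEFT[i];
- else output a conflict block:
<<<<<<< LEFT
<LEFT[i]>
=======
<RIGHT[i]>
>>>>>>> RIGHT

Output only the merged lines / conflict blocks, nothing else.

Final LEFT:  [echo, juliet, charlie]
Final RIGHT: [charlie, hotel, hotel]
i=0: BASE=india L=echo R=charlie all differ -> CONFLICT
i=1: BASE=bravo L=juliet R=hotel all differ -> CONFLICT
i=2: L=charlie=BASE, R=hotel -> take RIGHT -> hotel

Answer: <<<<<<< LEFT
echo
=======
charlie
>>>>>>> RIGHT
<<<<<<< LEFT
juliet
=======
hotel
>>>>>>> RIGHT
hotel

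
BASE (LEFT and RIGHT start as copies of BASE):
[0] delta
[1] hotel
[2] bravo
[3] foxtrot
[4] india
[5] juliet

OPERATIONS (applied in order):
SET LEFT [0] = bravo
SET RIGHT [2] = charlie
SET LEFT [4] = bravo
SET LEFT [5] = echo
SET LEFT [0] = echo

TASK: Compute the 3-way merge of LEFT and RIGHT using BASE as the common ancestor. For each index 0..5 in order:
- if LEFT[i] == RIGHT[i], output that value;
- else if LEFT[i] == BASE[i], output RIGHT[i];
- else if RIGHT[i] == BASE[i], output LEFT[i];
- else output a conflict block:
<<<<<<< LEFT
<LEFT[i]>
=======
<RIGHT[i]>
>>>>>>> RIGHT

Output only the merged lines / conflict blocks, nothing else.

Answer: echo
hotel
charlie
foxtrot
bravo
echo

Derivation:
Final LEFT:  [echo, hotel, bravo, foxtrot, bravo, echo]
Final RIGHT: [delta, hotel, charlie, foxtrot, india, juliet]
i=0: L=echo, R=delta=BASE -> take LEFT -> echo
i=1: L=hotel R=hotel -> agree -> hotel
i=2: L=bravo=BASE, R=charlie -> take RIGHT -> charlie
i=3: L=foxtrot R=foxtrot -> agree -> foxtrot
i=4: L=bravo, R=india=BASE -> take LEFT -> bravo
i=5: L=echo, R=juliet=BASE -> take LEFT -> echo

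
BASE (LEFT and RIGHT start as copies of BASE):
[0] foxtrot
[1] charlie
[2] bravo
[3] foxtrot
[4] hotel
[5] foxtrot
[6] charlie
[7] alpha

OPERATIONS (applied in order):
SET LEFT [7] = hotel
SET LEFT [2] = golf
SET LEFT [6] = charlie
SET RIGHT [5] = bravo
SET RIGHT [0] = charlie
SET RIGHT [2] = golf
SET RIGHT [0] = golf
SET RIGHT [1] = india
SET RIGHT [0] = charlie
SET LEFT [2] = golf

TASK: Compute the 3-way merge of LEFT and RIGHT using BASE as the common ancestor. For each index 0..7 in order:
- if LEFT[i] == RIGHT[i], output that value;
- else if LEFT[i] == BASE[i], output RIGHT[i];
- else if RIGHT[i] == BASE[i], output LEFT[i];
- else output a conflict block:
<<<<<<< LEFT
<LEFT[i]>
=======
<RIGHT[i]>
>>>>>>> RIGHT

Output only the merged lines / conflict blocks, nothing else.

Final LEFT:  [foxtrot, charlie, golf, foxtrot, hotel, foxtrot, charlie, hotel]
Final RIGHT: [charlie, india, golf, foxtrot, hotel, bravo, charlie, alpha]
i=0: L=foxtrot=BASE, R=charlie -> take RIGHT -> charlie
i=1: L=charlie=BASE, R=india -> take RIGHT -> india
i=2: L=golf R=golf -> agree -> golf
i=3: L=foxtrot R=foxtrot -> agree -> foxtrot
i=4: L=hotel R=hotel -> agree -> hotel
i=5: L=foxtrot=BASE, R=bravo -> take RIGHT -> bravo
i=6: L=charlie R=charlie -> agree -> charlie
i=7: L=hotel, R=alpha=BASE -> take LEFT -> hotel

Answer: charlie
india
golf
foxtrot
hotel
bravo
charlie
hotel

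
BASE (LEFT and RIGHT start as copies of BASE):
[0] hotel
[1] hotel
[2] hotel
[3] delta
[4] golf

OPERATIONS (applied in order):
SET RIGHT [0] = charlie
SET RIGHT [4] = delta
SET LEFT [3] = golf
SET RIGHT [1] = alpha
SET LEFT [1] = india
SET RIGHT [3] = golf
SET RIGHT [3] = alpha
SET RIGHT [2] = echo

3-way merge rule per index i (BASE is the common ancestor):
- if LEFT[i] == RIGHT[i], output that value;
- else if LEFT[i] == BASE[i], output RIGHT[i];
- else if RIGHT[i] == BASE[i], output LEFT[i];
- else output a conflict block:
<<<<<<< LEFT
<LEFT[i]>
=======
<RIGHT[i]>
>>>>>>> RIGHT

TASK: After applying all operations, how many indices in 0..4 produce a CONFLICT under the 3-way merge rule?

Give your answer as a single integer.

Final LEFT:  [hotel, india, hotel, golf, golf]
Final RIGHT: [charlie, alpha, echo, alpha, delta]
i=0: L=hotel=BASE, R=charlie -> take RIGHT -> charlie
i=1: BASE=hotel L=india R=alpha all differ -> CONFLICT
i=2: L=hotel=BASE, R=echo -> take RIGHT -> echo
i=3: BASE=delta L=golf R=alpha all differ -> CONFLICT
i=4: L=golf=BASE, R=delta -> take RIGHT -> delta
Conflict count: 2

Answer: 2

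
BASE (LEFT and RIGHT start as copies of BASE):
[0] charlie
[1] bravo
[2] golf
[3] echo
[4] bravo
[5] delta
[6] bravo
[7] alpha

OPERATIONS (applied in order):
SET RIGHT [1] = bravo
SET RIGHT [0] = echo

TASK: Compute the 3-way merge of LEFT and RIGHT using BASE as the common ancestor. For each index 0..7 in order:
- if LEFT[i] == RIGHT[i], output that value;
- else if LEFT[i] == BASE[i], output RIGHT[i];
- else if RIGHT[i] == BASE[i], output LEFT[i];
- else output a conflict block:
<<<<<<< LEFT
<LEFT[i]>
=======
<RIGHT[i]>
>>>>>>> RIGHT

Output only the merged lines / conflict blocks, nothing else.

Final LEFT:  [charlie, bravo, golf, echo, bravo, delta, bravo, alpha]
Final RIGHT: [echo, bravo, golf, echo, bravo, delta, bravo, alpha]
i=0: L=charlie=BASE, R=echo -> take RIGHT -> echo
i=1: L=bravo R=bravo -> agree -> bravo
i=2: L=golf R=golf -> agree -> golf
i=3: L=echo R=echo -> agree -> echo
i=4: L=bravo R=bravo -> agree -> bravo
i=5: L=delta R=delta -> agree -> delta
i=6: L=bravo R=bravo -> agree -> bravo
i=7: L=alpha R=alpha -> agree -> alpha

Answer: echo
bravo
golf
echo
bravo
delta
bravo
alpha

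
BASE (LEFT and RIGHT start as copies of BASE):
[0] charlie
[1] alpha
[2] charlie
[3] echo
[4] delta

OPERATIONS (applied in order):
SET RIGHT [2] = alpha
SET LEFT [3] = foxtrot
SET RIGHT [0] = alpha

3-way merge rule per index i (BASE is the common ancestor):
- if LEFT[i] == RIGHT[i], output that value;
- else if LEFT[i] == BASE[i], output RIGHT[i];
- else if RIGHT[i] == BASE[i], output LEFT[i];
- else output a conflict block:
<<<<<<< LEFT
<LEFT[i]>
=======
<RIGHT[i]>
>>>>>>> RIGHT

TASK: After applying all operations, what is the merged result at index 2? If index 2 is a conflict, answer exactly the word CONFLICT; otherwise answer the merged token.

Final LEFT:  [charlie, alpha, charlie, foxtrot, delta]
Final RIGHT: [alpha, alpha, alpha, echo, delta]
i=0: L=charlie=BASE, R=alpha -> take RIGHT -> alpha
i=1: L=alpha R=alpha -> agree -> alpha
i=2: L=charlie=BASE, R=alpha -> take RIGHT -> alpha
i=3: L=foxtrot, R=echo=BASE -> take LEFT -> foxtrot
i=4: L=delta R=delta -> agree -> delta
Index 2 -> alpha

Answer: alpha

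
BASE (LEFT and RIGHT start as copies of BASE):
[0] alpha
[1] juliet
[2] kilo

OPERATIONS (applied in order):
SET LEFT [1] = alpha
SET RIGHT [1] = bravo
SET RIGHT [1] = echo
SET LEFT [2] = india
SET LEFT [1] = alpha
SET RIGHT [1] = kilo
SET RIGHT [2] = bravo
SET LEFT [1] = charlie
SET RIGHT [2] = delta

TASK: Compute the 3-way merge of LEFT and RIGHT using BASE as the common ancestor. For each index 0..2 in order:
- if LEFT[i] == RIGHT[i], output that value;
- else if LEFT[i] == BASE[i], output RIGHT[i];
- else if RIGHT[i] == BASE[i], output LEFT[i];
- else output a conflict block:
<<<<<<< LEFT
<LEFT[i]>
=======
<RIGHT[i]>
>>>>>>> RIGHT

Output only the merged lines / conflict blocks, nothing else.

Final LEFT:  [alpha, charlie, india]
Final RIGHT: [alpha, kilo, delta]
i=0: L=alpha R=alpha -> agree -> alpha
i=1: BASE=juliet L=charlie R=kilo all differ -> CONFLICT
i=2: BASE=kilo L=india R=delta all differ -> CONFLICT

Answer: alpha
<<<<<<< LEFT
charlie
=======
kilo
>>>>>>> RIGHT
<<<<<<< LEFT
india
=======
delta
>>>>>>> RIGHT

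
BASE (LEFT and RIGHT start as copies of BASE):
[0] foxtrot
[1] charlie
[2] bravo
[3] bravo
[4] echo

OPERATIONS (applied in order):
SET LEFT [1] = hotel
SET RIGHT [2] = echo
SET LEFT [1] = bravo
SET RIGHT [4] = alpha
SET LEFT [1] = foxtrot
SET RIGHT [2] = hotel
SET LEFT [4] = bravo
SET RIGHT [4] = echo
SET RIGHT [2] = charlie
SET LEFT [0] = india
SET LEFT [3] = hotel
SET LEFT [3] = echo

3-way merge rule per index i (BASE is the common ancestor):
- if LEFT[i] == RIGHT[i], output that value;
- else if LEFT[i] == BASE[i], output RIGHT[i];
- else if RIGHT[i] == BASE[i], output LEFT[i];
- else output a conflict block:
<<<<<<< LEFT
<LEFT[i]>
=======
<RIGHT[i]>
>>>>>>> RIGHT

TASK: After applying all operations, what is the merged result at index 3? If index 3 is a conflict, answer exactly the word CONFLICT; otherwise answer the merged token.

Final LEFT:  [india, foxtrot, bravo, echo, bravo]
Final RIGHT: [foxtrot, charlie, charlie, bravo, echo]
i=0: L=india, R=foxtrot=BASE -> take LEFT -> india
i=1: L=foxtrot, R=charlie=BASE -> take LEFT -> foxtrot
i=2: L=bravo=BASE, R=charlie -> take RIGHT -> charlie
i=3: L=echo, R=bravo=BASE -> take LEFT -> echo
i=4: L=bravo, R=echo=BASE -> take LEFT -> bravo
Index 3 -> echo

Answer: echo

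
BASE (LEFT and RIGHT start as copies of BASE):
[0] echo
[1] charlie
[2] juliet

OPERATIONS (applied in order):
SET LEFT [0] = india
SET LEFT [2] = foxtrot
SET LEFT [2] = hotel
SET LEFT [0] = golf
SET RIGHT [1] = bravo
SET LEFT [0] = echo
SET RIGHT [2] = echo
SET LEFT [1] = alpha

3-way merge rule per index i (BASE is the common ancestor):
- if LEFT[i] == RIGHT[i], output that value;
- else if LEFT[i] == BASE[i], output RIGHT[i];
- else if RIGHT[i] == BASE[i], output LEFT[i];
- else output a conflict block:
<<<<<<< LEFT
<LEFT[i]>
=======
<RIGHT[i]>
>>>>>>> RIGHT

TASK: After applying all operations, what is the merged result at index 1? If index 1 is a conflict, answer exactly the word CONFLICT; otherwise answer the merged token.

Answer: CONFLICT

Derivation:
Final LEFT:  [echo, alpha, hotel]
Final RIGHT: [echo, bravo, echo]
i=0: L=echo R=echo -> agree -> echo
i=1: BASE=charlie L=alpha R=bravo all differ -> CONFLICT
i=2: BASE=juliet L=hotel R=echo all differ -> CONFLICT
Index 1 -> CONFLICT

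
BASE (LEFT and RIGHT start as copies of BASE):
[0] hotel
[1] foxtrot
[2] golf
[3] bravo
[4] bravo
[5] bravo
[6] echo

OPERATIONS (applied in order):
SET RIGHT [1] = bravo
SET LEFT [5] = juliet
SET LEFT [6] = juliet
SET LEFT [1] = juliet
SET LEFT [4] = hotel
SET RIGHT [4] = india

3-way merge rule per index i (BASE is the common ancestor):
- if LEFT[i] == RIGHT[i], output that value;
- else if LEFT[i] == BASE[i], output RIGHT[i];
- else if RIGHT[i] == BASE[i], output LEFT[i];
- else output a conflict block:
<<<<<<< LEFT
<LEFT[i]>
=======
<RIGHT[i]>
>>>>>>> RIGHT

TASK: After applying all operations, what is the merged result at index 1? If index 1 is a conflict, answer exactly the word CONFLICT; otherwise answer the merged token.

Final LEFT:  [hotel, juliet, golf, bravo, hotel, juliet, juliet]
Final RIGHT: [hotel, bravo, golf, bravo, india, bravo, echo]
i=0: L=hotel R=hotel -> agree -> hotel
i=1: BASE=foxtrot L=juliet R=bravo all differ -> CONFLICT
i=2: L=golf R=golf -> agree -> golf
i=3: L=bravo R=bravo -> agree -> bravo
i=4: BASE=bravo L=hotel R=india all differ -> CONFLICT
i=5: L=juliet, R=bravo=BASE -> take LEFT -> juliet
i=6: L=juliet, R=echo=BASE -> take LEFT -> juliet
Index 1 -> CONFLICT

Answer: CONFLICT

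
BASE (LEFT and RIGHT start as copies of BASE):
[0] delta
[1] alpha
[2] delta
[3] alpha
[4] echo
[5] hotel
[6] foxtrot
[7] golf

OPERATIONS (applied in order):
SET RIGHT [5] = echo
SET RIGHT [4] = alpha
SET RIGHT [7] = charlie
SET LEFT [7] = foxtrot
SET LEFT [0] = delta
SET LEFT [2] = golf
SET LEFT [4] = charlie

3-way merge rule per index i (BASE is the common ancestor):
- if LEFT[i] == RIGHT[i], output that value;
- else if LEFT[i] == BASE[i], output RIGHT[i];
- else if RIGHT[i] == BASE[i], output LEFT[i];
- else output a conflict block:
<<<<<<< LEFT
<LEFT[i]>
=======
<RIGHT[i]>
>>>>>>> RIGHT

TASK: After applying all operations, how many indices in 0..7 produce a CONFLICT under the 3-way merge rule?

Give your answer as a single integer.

Answer: 2

Derivation:
Final LEFT:  [delta, alpha, golf, alpha, charlie, hotel, foxtrot, foxtrot]
Final RIGHT: [delta, alpha, delta, alpha, alpha, echo, foxtrot, charlie]
i=0: L=delta R=delta -> agree -> delta
i=1: L=alpha R=alpha -> agree -> alpha
i=2: L=golf, R=delta=BASE -> take LEFT -> golf
i=3: L=alpha R=alpha -> agree -> alpha
i=4: BASE=echo L=charlie R=alpha all differ -> CONFLICT
i=5: L=hotel=BASE, R=echo -> take RIGHT -> echo
i=6: L=foxtrot R=foxtrot -> agree -> foxtrot
i=7: BASE=golf L=foxtrot R=charlie all differ -> CONFLICT
Conflict count: 2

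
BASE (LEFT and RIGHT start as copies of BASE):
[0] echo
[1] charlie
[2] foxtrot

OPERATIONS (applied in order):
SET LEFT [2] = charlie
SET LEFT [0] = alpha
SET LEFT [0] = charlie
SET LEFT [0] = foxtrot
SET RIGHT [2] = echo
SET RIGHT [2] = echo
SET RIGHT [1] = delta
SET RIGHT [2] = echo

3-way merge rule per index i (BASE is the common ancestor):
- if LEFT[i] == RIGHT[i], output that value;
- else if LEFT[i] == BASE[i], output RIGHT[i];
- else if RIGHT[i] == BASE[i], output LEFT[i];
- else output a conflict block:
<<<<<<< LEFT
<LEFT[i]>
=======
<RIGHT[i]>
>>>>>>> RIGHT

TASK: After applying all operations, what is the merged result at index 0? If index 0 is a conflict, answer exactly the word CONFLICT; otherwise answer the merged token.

Answer: foxtrot

Derivation:
Final LEFT:  [foxtrot, charlie, charlie]
Final RIGHT: [echo, delta, echo]
i=0: L=foxtrot, R=echo=BASE -> take LEFT -> foxtrot
i=1: L=charlie=BASE, R=delta -> take RIGHT -> delta
i=2: BASE=foxtrot L=charlie R=echo all differ -> CONFLICT
Index 0 -> foxtrot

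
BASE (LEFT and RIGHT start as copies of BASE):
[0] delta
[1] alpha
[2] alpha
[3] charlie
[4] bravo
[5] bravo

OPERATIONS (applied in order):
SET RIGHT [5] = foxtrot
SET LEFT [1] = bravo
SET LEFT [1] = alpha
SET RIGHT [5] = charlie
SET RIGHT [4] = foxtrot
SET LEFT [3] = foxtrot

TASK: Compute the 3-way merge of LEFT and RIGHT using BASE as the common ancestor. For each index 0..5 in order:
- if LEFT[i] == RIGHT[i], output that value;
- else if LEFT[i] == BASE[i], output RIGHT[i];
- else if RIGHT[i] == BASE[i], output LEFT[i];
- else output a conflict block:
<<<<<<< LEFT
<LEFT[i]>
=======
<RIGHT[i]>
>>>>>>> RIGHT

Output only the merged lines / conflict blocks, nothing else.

Final LEFT:  [delta, alpha, alpha, foxtrot, bravo, bravo]
Final RIGHT: [delta, alpha, alpha, charlie, foxtrot, charlie]
i=0: L=delta R=delta -> agree -> delta
i=1: L=alpha R=alpha -> agree -> alpha
i=2: L=alpha R=alpha -> agree -> alpha
i=3: L=foxtrot, R=charlie=BASE -> take LEFT -> foxtrot
i=4: L=bravo=BASE, R=foxtrot -> take RIGHT -> foxtrot
i=5: L=bravo=BASE, R=charlie -> take RIGHT -> charlie

Answer: delta
alpha
alpha
foxtrot
foxtrot
charlie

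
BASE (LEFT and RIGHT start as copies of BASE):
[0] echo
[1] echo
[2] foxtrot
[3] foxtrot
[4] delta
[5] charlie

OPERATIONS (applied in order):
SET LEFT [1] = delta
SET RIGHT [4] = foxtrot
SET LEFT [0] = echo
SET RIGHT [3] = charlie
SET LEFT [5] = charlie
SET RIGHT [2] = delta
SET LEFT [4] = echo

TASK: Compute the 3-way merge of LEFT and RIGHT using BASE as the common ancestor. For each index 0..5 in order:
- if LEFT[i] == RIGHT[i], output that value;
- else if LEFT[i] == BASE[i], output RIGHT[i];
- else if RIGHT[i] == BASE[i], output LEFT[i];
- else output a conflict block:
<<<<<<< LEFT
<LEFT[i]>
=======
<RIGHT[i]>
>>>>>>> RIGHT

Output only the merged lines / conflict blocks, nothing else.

Final LEFT:  [echo, delta, foxtrot, foxtrot, echo, charlie]
Final RIGHT: [echo, echo, delta, charlie, foxtrot, charlie]
i=0: L=echo R=echo -> agree -> echo
i=1: L=delta, R=echo=BASE -> take LEFT -> delta
i=2: L=foxtrot=BASE, R=delta -> take RIGHT -> delta
i=3: L=foxtrot=BASE, R=charlie -> take RIGHT -> charlie
i=4: BASE=delta L=echo R=foxtrot all differ -> CONFLICT
i=5: L=charlie R=charlie -> agree -> charlie

Answer: echo
delta
delta
charlie
<<<<<<< LEFT
echo
=======
foxtrot
>>>>>>> RIGHT
charlie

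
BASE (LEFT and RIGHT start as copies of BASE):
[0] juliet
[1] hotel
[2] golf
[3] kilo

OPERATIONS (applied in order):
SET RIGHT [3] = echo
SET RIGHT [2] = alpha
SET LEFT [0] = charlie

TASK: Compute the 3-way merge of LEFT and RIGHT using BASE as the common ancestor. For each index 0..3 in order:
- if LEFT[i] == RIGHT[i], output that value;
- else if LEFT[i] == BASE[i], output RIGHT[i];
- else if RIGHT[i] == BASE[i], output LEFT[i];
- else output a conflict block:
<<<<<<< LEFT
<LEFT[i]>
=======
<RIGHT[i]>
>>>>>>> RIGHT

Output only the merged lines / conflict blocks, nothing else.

Answer: charlie
hotel
alpha
echo

Derivation:
Final LEFT:  [charlie, hotel, golf, kilo]
Final RIGHT: [juliet, hotel, alpha, echo]
i=0: L=charlie, R=juliet=BASE -> take LEFT -> charlie
i=1: L=hotel R=hotel -> agree -> hotel
i=2: L=golf=BASE, R=alpha -> take RIGHT -> alpha
i=3: L=kilo=BASE, R=echo -> take RIGHT -> echo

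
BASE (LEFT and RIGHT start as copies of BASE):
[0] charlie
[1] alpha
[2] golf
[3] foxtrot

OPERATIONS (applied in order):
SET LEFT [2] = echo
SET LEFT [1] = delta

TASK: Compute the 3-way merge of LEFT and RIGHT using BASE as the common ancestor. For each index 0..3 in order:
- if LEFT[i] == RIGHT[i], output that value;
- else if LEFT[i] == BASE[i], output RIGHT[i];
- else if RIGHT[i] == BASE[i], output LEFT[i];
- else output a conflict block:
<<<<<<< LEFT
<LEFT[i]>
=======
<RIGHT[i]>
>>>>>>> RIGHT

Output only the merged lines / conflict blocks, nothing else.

Answer: charlie
delta
echo
foxtrot

Derivation:
Final LEFT:  [charlie, delta, echo, foxtrot]
Final RIGHT: [charlie, alpha, golf, foxtrot]
i=0: L=charlie R=charlie -> agree -> charlie
i=1: L=delta, R=alpha=BASE -> take LEFT -> delta
i=2: L=echo, R=golf=BASE -> take LEFT -> echo
i=3: L=foxtrot R=foxtrot -> agree -> foxtrot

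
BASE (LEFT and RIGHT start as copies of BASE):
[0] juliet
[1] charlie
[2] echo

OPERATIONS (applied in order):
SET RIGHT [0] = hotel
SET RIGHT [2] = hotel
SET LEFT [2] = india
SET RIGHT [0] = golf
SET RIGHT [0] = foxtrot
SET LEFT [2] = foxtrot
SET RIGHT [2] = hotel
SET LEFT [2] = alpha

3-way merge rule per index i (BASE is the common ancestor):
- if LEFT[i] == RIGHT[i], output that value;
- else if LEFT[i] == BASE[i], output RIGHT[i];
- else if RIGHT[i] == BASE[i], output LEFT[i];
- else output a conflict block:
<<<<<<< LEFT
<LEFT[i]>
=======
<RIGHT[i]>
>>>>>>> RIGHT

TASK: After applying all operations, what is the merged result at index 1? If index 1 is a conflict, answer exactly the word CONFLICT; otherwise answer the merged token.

Answer: charlie

Derivation:
Final LEFT:  [juliet, charlie, alpha]
Final RIGHT: [foxtrot, charlie, hotel]
i=0: L=juliet=BASE, R=foxtrot -> take RIGHT -> foxtrot
i=1: L=charlie R=charlie -> agree -> charlie
i=2: BASE=echo L=alpha R=hotel all differ -> CONFLICT
Index 1 -> charlie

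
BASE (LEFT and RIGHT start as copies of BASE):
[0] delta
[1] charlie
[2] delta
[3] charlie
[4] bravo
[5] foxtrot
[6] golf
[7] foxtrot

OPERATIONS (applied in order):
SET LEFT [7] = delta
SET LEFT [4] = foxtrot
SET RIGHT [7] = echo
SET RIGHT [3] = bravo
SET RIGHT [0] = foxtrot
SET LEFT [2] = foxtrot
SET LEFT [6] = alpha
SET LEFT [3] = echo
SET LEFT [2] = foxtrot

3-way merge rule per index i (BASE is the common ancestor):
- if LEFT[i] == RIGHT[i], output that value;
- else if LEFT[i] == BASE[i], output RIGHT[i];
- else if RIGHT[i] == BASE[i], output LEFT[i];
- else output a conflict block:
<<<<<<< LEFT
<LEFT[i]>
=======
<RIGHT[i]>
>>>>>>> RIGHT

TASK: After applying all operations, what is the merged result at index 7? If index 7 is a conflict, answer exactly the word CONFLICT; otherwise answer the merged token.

Final LEFT:  [delta, charlie, foxtrot, echo, foxtrot, foxtrot, alpha, delta]
Final RIGHT: [foxtrot, charlie, delta, bravo, bravo, foxtrot, golf, echo]
i=0: L=delta=BASE, R=foxtrot -> take RIGHT -> foxtrot
i=1: L=charlie R=charlie -> agree -> charlie
i=2: L=foxtrot, R=delta=BASE -> take LEFT -> foxtrot
i=3: BASE=charlie L=echo R=bravo all differ -> CONFLICT
i=4: L=foxtrot, R=bravo=BASE -> take LEFT -> foxtrot
i=5: L=foxtrot R=foxtrot -> agree -> foxtrot
i=6: L=alpha, R=golf=BASE -> take LEFT -> alpha
i=7: BASE=foxtrot L=delta R=echo all differ -> CONFLICT
Index 7 -> CONFLICT

Answer: CONFLICT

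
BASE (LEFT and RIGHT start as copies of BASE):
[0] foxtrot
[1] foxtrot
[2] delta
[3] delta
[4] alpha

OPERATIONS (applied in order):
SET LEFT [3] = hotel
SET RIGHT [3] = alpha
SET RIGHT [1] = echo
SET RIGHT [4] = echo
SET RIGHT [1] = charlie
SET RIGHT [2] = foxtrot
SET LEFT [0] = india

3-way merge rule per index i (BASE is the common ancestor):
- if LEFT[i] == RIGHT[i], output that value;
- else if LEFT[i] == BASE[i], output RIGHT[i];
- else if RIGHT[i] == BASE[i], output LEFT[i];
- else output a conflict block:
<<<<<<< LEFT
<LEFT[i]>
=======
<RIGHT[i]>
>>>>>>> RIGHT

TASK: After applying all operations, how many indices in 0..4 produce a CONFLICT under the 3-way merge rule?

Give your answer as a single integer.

Final LEFT:  [india, foxtrot, delta, hotel, alpha]
Final RIGHT: [foxtrot, charlie, foxtrot, alpha, echo]
i=0: L=india, R=foxtrot=BASE -> take LEFT -> india
i=1: L=foxtrot=BASE, R=charlie -> take RIGHT -> charlie
i=2: L=delta=BASE, R=foxtrot -> take RIGHT -> foxtrot
i=3: BASE=delta L=hotel R=alpha all differ -> CONFLICT
i=4: L=alpha=BASE, R=echo -> take RIGHT -> echo
Conflict count: 1

Answer: 1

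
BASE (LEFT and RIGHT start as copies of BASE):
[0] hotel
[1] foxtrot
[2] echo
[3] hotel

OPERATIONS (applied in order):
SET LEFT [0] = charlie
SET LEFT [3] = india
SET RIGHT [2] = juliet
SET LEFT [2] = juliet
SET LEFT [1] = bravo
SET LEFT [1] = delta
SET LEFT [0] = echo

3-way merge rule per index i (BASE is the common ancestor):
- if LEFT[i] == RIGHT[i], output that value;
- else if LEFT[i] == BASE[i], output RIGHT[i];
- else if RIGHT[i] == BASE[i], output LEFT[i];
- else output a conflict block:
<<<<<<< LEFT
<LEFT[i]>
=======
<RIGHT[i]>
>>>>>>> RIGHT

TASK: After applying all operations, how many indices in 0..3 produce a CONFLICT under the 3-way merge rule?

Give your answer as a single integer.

Final LEFT:  [echo, delta, juliet, india]
Final RIGHT: [hotel, foxtrot, juliet, hotel]
i=0: L=echo, R=hotel=BASE -> take LEFT -> echo
i=1: L=delta, R=foxtrot=BASE -> take LEFT -> delta
i=2: L=juliet R=juliet -> agree -> juliet
i=3: L=india, R=hotel=BASE -> take LEFT -> india
Conflict count: 0

Answer: 0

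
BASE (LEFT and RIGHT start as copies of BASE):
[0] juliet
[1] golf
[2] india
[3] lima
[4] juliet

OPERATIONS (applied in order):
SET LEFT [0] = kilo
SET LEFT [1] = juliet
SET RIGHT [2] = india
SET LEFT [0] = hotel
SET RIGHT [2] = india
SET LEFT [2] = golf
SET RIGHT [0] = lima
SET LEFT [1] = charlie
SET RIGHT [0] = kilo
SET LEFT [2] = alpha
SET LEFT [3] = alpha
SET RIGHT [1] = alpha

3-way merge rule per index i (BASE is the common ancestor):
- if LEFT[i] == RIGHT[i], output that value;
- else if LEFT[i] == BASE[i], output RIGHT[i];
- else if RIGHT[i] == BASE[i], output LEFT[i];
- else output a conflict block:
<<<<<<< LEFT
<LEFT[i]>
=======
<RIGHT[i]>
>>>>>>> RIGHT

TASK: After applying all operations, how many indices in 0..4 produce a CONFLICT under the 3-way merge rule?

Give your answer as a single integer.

Final LEFT:  [hotel, charlie, alpha, alpha, juliet]
Final RIGHT: [kilo, alpha, india, lima, juliet]
i=0: BASE=juliet L=hotel R=kilo all differ -> CONFLICT
i=1: BASE=golf L=charlie R=alpha all differ -> CONFLICT
i=2: L=alpha, R=india=BASE -> take LEFT -> alpha
i=3: L=alpha, R=lima=BASE -> take LEFT -> alpha
i=4: L=juliet R=juliet -> agree -> juliet
Conflict count: 2

Answer: 2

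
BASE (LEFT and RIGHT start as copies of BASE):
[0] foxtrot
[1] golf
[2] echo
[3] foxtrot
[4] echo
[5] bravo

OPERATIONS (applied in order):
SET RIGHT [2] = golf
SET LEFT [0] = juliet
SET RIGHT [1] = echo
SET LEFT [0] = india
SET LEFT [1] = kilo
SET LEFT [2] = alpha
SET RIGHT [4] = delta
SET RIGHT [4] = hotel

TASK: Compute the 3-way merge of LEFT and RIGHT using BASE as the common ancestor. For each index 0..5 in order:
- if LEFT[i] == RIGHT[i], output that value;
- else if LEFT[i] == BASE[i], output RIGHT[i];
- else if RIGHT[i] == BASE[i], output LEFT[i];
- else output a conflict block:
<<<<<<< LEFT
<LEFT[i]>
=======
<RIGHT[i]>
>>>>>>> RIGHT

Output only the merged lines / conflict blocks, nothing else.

Answer: india
<<<<<<< LEFT
kilo
=======
echo
>>>>>>> RIGHT
<<<<<<< LEFT
alpha
=======
golf
>>>>>>> RIGHT
foxtrot
hotel
bravo

Derivation:
Final LEFT:  [india, kilo, alpha, foxtrot, echo, bravo]
Final RIGHT: [foxtrot, echo, golf, foxtrot, hotel, bravo]
i=0: L=india, R=foxtrot=BASE -> take LEFT -> india
i=1: BASE=golf L=kilo R=echo all differ -> CONFLICT
i=2: BASE=echo L=alpha R=golf all differ -> CONFLICT
i=3: L=foxtrot R=foxtrot -> agree -> foxtrot
i=4: L=echo=BASE, R=hotel -> take RIGHT -> hotel
i=5: L=bravo R=bravo -> agree -> bravo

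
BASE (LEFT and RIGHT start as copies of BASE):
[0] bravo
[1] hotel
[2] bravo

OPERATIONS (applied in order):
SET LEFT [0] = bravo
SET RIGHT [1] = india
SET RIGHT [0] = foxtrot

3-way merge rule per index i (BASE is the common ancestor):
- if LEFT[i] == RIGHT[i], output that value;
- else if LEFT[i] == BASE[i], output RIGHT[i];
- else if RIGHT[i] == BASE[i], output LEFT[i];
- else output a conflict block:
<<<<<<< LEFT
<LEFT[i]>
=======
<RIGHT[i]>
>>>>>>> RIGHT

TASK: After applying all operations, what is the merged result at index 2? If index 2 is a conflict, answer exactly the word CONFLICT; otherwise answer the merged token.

Answer: bravo

Derivation:
Final LEFT:  [bravo, hotel, bravo]
Final RIGHT: [foxtrot, india, bravo]
i=0: L=bravo=BASE, R=foxtrot -> take RIGHT -> foxtrot
i=1: L=hotel=BASE, R=india -> take RIGHT -> india
i=2: L=bravo R=bravo -> agree -> bravo
Index 2 -> bravo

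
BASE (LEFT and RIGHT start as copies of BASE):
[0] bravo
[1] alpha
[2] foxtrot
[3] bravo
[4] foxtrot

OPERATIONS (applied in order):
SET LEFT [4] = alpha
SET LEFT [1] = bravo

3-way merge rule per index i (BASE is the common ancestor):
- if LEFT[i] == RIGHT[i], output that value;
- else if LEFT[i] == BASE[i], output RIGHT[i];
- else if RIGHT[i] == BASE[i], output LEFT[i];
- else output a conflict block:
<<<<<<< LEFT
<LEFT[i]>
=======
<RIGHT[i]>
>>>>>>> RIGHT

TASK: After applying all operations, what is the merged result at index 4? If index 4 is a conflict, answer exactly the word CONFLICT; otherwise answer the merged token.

Answer: alpha

Derivation:
Final LEFT:  [bravo, bravo, foxtrot, bravo, alpha]
Final RIGHT: [bravo, alpha, foxtrot, bravo, foxtrot]
i=0: L=bravo R=bravo -> agree -> bravo
i=1: L=bravo, R=alpha=BASE -> take LEFT -> bravo
i=2: L=foxtrot R=foxtrot -> agree -> foxtrot
i=3: L=bravo R=bravo -> agree -> bravo
i=4: L=alpha, R=foxtrot=BASE -> take LEFT -> alpha
Index 4 -> alpha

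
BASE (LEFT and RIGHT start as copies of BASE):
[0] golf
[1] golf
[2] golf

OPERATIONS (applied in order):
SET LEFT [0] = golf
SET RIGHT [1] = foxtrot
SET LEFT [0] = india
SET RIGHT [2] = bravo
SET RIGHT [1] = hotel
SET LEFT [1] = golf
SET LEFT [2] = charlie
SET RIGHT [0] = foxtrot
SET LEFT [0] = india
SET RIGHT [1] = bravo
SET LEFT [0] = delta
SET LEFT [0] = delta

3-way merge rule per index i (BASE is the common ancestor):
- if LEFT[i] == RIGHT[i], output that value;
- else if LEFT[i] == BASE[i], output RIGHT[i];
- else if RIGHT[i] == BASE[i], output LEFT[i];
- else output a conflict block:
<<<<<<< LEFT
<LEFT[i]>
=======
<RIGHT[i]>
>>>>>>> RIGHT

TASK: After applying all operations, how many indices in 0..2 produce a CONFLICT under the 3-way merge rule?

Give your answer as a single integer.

Answer: 2

Derivation:
Final LEFT:  [delta, golf, charlie]
Final RIGHT: [foxtrot, bravo, bravo]
i=0: BASE=golf L=delta R=foxtrot all differ -> CONFLICT
i=1: L=golf=BASE, R=bravo -> take RIGHT -> bravo
i=2: BASE=golf L=charlie R=bravo all differ -> CONFLICT
Conflict count: 2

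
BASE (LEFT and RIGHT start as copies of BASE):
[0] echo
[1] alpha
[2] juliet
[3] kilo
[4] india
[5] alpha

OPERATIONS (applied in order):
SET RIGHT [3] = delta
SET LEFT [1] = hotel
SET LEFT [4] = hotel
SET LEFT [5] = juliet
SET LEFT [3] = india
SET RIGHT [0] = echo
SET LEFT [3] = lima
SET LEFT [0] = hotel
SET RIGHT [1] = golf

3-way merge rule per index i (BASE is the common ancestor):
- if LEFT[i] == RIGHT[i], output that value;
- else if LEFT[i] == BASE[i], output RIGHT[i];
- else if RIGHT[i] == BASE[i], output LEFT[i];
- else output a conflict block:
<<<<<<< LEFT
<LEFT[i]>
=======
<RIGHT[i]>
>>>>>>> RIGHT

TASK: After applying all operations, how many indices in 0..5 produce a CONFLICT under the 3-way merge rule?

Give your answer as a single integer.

Final LEFT:  [hotel, hotel, juliet, lima, hotel, juliet]
Final RIGHT: [echo, golf, juliet, delta, india, alpha]
i=0: L=hotel, R=echo=BASE -> take LEFT -> hotel
i=1: BASE=alpha L=hotel R=golf all differ -> CONFLICT
i=2: L=juliet R=juliet -> agree -> juliet
i=3: BASE=kilo L=lima R=delta all differ -> CONFLICT
i=4: L=hotel, R=india=BASE -> take LEFT -> hotel
i=5: L=juliet, R=alpha=BASE -> take LEFT -> juliet
Conflict count: 2

Answer: 2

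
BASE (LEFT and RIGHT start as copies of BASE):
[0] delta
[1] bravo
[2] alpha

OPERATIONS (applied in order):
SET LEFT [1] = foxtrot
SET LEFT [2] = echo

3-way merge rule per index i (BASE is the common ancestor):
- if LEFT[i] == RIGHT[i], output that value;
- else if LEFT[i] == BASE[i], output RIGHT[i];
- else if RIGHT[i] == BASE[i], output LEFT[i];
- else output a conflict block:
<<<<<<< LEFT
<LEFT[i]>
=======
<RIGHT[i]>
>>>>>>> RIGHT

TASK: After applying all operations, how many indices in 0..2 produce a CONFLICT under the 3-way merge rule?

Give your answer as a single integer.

Answer: 0

Derivation:
Final LEFT:  [delta, foxtrot, echo]
Final RIGHT: [delta, bravo, alpha]
i=0: L=delta R=delta -> agree -> delta
i=1: L=foxtrot, R=bravo=BASE -> take LEFT -> foxtrot
i=2: L=echo, R=alpha=BASE -> take LEFT -> echo
Conflict count: 0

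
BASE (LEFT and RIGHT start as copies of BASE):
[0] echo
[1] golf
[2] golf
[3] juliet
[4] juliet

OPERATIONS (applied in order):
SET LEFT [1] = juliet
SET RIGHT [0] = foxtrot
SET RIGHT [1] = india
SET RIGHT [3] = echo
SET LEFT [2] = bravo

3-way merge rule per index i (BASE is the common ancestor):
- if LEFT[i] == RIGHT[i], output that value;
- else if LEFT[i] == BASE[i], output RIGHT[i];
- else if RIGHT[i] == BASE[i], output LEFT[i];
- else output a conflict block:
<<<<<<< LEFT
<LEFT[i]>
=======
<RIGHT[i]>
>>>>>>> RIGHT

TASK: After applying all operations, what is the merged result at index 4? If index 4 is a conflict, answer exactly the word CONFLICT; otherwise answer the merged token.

Answer: juliet

Derivation:
Final LEFT:  [echo, juliet, bravo, juliet, juliet]
Final RIGHT: [foxtrot, india, golf, echo, juliet]
i=0: L=echo=BASE, R=foxtrot -> take RIGHT -> foxtrot
i=1: BASE=golf L=juliet R=india all differ -> CONFLICT
i=2: L=bravo, R=golf=BASE -> take LEFT -> bravo
i=3: L=juliet=BASE, R=echo -> take RIGHT -> echo
i=4: L=juliet R=juliet -> agree -> juliet
Index 4 -> juliet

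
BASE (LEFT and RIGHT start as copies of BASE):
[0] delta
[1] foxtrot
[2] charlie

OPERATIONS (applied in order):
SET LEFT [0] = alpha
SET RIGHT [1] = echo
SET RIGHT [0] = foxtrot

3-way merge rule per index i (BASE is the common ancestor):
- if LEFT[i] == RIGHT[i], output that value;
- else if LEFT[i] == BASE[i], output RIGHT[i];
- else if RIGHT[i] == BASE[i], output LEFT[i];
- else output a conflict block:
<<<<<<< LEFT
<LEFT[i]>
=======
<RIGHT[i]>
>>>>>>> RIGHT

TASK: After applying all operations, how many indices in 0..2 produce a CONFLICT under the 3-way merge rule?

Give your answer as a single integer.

Final LEFT:  [alpha, foxtrot, charlie]
Final RIGHT: [foxtrot, echo, charlie]
i=0: BASE=delta L=alpha R=foxtrot all differ -> CONFLICT
i=1: L=foxtrot=BASE, R=echo -> take RIGHT -> echo
i=2: L=charlie R=charlie -> agree -> charlie
Conflict count: 1

Answer: 1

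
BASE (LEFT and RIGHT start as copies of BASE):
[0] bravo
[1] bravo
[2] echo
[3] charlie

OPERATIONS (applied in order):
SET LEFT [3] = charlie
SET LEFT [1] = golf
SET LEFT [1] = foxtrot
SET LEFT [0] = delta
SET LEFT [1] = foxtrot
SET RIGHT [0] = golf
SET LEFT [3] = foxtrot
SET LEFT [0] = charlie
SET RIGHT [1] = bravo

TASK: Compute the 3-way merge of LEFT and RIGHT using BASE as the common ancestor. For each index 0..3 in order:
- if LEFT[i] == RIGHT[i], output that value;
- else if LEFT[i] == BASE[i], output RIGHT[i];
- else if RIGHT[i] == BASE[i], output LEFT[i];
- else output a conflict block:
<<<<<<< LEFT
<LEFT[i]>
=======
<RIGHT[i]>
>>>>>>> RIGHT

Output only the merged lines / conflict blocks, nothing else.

Answer: <<<<<<< LEFT
charlie
=======
golf
>>>>>>> RIGHT
foxtrot
echo
foxtrot

Derivation:
Final LEFT:  [charlie, foxtrot, echo, foxtrot]
Final RIGHT: [golf, bravo, echo, charlie]
i=0: BASE=bravo L=charlie R=golf all differ -> CONFLICT
i=1: L=foxtrot, R=bravo=BASE -> take LEFT -> foxtrot
i=2: L=echo R=echo -> agree -> echo
i=3: L=foxtrot, R=charlie=BASE -> take LEFT -> foxtrot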